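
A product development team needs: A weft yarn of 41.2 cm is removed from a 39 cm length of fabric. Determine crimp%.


Formula: Crimp% = ((L_yarn - L_fabric) / L_fabric) * 100
Step 1: Extension = 41.2 - 39 = 2.2 cm
Step 2: Crimp% = (2.2 / 39) * 100
Step 3: Crimp% = 0.05641 * 100 = 5.641% ≈ 5.6%

5.6%


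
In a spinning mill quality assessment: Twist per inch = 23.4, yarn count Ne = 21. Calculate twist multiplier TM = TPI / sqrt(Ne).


Formula: TM = TPI / sqrt(Ne)
Step 1: sqrt(Ne) = sqrt(21) = 4.5826
Step 2: TM = 23.4 / 4.5826 = 5.11

5.11 TM


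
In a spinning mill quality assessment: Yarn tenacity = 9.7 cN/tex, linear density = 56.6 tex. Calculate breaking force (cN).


Formula: Breaking force = Tenacity * Linear density
F = 9.7 cN/tex * 56.6 tex
F = 549.02 cN

549.02 cN


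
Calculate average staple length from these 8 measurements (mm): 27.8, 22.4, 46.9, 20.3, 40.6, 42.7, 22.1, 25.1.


Formula: Mean = sum of lengths / count
Sum = 27.8 + 22.4 + 46.9 + 20.3 + 40.6 + 42.7 + 22.1 + 25.1
Sum = 247.9 mm
Mean = 247.9 / 8 = 30.99 mm

30.99 mm


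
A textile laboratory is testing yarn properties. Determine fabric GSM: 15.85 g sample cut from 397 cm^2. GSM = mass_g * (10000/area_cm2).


Formula: GSM = mass_g / area_m2
Step 1: Convert area: 397 cm^2 = 397 / 10000 = 0.0397 m^2
Step 2: GSM = 15.85 g / 0.0397 m^2 = 399.2 g/m^2

399.2 g/m^2


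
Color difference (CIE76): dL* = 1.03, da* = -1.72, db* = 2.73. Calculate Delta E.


Formula: Delta E = sqrt(dL*^2 + da*^2 + db*^2)
Step 1: dL*^2 = 1.03^2 = 1.0609
Step 2: da*^2 = (-1.72)^2 = 2.9584
Step 3: db*^2 = 2.73^2 = 7.4529
Step 4: Sum = 1.0609 + 2.9584 + 7.4529 = 11.4722
Step 5: Delta E = sqrt(11.4722) = 3.39

3.39 Delta E


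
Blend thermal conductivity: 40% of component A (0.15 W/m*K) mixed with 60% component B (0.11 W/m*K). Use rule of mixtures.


Formula: Blend property = (fraction_A * property_A) + (fraction_B * property_B)
Step 1: Contribution A = 40/100 * 0.15 W/m*K = 0.06 W/m*K
Step 2: Contribution B = 60/100 * 0.11 W/m*K = 0.066 W/m*K
Step 3: Blend thermal conductivity = 0.06 + 0.066 = 0.126 W/m*K

0.126 W/m*K


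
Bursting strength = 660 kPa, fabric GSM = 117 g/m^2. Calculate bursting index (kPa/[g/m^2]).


Formula: Bursting Index = Bursting Strength / Fabric GSM
BI = 660 kPa / 117 g/m^2
BI = 5.641 kPa/(g/m^2)

5.641 kPa/(g/m^2)


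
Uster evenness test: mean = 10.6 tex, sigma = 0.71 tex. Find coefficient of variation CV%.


Formula: CV% = (standard deviation / mean) * 100
Step 1: Ratio = 0.71 / 10.6 = 0.066981
Step 2: CV% = 0.066981 * 100 = 6.6981% ≈ 6.7%

6.7%


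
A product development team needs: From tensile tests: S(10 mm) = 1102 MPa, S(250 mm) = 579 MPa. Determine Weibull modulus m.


Formula: m = ln(L1/L2) / ln(S2/S1)
Step 1: ln(L1/L2) = ln(10/250) = -3.21888
Step 2: S2/S1 = 579/1102 = 0.52541
Step 3: ln(S2/S1) = ln(0.52541) = -0.64358
Step 4: m = -3.21888 / -0.64358 = 5.00

5.00 (Weibull m)


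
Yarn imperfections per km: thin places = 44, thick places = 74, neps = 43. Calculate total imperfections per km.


Formula: Total = thin places + thick places + neps
Total = 44 + 74 + 43
Total = 161 imperfections/km

161 imperfections/km


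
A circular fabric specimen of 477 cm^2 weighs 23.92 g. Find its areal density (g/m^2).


Formula: GSM = mass_g / area_m2
Step 1: Convert area: 477 cm^2 = 477 / 10000 = 0.0477 m^2
Step 2: GSM = 23.92 g / 0.0477 m^2 = 501.5 g/m^2

501.5 g/m^2


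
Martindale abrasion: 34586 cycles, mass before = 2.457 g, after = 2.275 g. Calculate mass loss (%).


Formula: Mass loss% = ((m_before - m_after) / m_before) * 100
Step 1: Mass loss = 2.457 - 2.275 = 0.182 g
Step 2: Ratio = 0.182 / 2.457 = 0.0740741
Step 3: Mass loss% = 0.0740741 * 100 = 7.40741% ≈ 7.41%

7.41%


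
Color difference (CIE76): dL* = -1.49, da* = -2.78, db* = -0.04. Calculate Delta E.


Formula: Delta E = sqrt(dL*^2 + da*^2 + db*^2)
Step 1: dL*^2 = (-1.49)^2 = 2.2201
Step 2: da*^2 = (-2.78)^2 = 7.7284
Step 3: db*^2 = (-0.04)^2 = 0.0016
Step 4: Sum = 2.2201 + 7.7284 + 0.0016 = 9.9501
Step 5: Delta E = sqrt(9.9501) = 3.15

3.15 Delta E


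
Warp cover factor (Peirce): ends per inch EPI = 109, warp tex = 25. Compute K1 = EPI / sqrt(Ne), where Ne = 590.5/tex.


Formula: K1 = EPI / sqrt(Ne), with Ne = 590.5 / tex_warp
Step 1: Ne = 590.5 / 25 = 23.62
Step 2: sqrt(Ne) = sqrt(23.62) = 4.86
Step 3: K1 = 109 / 4.86 = 22.4

22.4


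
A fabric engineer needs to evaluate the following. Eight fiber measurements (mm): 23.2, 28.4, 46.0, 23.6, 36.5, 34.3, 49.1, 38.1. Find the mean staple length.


Formula: Mean = sum of lengths / count
Sum = 23.2 + 28.4 + 46.0 + 23.6 + 36.5 + 34.3 + 49.1 + 38.1
Sum = 279.2 mm
Mean = 279.2 / 8 = 34.90 mm

34.90 mm


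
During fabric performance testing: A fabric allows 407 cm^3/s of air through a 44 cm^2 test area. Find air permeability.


Formula: Air Permeability = Airflow / Test Area
AP = 407 cm^3/s / 44 cm^2
AP = 9.3 cm^3/s/cm^2

9.3 cm^3/s/cm^2


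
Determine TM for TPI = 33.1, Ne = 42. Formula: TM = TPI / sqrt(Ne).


Formula: TM = TPI / sqrt(Ne)
Step 1: sqrt(Ne) = sqrt(42) = 6.4807
Step 2: TM = 33.1 / 6.4807 = 5.11

5.11 TM


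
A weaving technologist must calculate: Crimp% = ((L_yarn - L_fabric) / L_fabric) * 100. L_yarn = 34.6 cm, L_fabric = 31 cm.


Formula: Crimp% = ((L_yarn - L_fabric) / L_fabric) * 100
Step 1: Extension = 34.6 - 31 = 3.6 cm
Step 2: Crimp% = (3.6 / 31) * 100
Step 3: Crimp% = 0.116129 * 100 = 11.6129% ≈ 11.6%

11.6%


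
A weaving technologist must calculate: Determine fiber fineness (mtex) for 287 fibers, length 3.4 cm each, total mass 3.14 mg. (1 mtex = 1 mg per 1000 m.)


Formula: fineness (mtex) = mass (mg) / total length (km) = (mass_mg / total_length_m) * 1000
Step 1: Convert fiber length: 3.4 cm = 0.034 m
Step 2: Total fiber length = 287 * 0.034 = 9.758 m
Step 3: Linear density = 3.14 mg / 9.758 m = 0.3218 mg/m
Step 4: fineness = 0.3218 * 1000 = 321.8 mtex

321.8 mtex


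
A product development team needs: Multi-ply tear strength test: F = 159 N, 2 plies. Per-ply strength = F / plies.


Formula: Per-ply strength = Total force / Number of plies
Per-ply = 159 N / 2
Per-ply = 79.5 N

79.5 N


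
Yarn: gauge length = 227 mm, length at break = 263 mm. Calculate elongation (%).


Formula: Elongation (%) = ((L_break - L0) / L0) * 100
Step 1: Extension = 263 - 227 = 36 mm
Step 2: Elongation = (36 / 227) * 100
Step 3: Elongation = 0.15859 * 100 = 15.859% ≈ 15.9%

15.9%


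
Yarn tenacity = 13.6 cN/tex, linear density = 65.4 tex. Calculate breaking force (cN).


Formula: Breaking force = Tenacity * Linear density
F = 13.6 cN/tex * 65.4 tex
F = 889.44 cN

889.44 cN


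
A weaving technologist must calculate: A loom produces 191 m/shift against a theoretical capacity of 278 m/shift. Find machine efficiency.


Formula: Efficiency% = (Actual output / Theoretical output) * 100
Efficiency% = (191 / 278) * 100
Efficiency% = 0.68705 * 100 = 68.705% ≈ 68.7%

68.7%


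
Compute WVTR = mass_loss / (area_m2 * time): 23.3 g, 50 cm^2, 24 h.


Formula: WVTR = mass_loss / (area * time)
Step 1: Convert area: 50 cm^2 = 0.005 m^2
Step 2: WVTR = 23.3 g / (0.005 m^2 * 24 h)
Step 3: WVTR = 23.3 / 0.12 = 194.2 g/m^2/h

194.2 g/m^2/h


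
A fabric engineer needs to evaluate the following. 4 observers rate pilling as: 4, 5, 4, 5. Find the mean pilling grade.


Formula: Mean = sum / count
Sum = 4 + 5 + 4 + 5 = 18
Mean = 18 / 4 = 4.5

4.5


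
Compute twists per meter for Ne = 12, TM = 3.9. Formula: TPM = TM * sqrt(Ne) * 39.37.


Formula: TPM = TM * sqrt(Ne) * 39.37
Step 1: sqrt(Ne) = sqrt(12) = 3.4641
Step 2: TM * sqrt(Ne) = 3.9 * 3.4641 = 13.51
Step 3: TPM = 13.51 * 39.37 = 532 twists/m

532 twists/m


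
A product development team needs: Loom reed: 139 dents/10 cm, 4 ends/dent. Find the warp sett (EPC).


Formula: EPC = (dents per 10 cm * ends per dent) / 10
Step 1: Total ends per 10 cm = 139 * 4 = 556
Step 2: EPC = 556 / 10 = 55.6 ends/cm

55.6 ends/cm


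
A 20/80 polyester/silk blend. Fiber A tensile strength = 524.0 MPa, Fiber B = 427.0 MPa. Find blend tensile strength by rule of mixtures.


Formula: Blend property = (fraction_A * property_A) + (fraction_B * property_B)
Step 1: Contribution A = 20/100 * 524.0 MPa = 104.8 MPa
Step 2: Contribution B = 80/100 * 427.0 MPa = 341.6 MPa
Step 3: Blend tensile strength = 104.8 + 341.6 = 446.4 MPa

446.4 MPa


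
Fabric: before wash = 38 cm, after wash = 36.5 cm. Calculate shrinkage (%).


Formula: Shrinkage% = ((L_before - L_after) / L_before) * 100
Step 1: Shrinkage = 38 - 36.5 = 1.5 cm
Step 2: Shrinkage% = (1.5 / 38) * 100
Step 3: Shrinkage% = 0.039474 * 100 = 3.9474% ≈ 3.9%

3.9%


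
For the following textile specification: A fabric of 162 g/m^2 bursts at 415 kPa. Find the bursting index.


Formula: Bursting Index = Bursting Strength / Fabric GSM
BI = 415 kPa / 162 g/m^2
BI = 2.562 kPa/(g/m^2)

2.562 kPa/(g/m^2)


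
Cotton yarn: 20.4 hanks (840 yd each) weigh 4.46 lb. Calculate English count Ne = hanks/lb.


Formula: Ne = hanks / mass_lb
Substituting: Ne = 20.4 / 4.46
Ne = 4.6

4.6 Ne


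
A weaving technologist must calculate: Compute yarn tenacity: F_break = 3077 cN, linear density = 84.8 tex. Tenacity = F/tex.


Formula: Tenacity = Breaking force / Linear density
Tenacity = 3077 cN / 84.8 tex
Tenacity = 36.29 cN/tex

36.29 cN/tex


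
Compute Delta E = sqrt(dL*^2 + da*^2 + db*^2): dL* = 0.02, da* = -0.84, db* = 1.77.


Formula: Delta E = sqrt(dL*^2 + da*^2 + db*^2)
Step 1: dL*^2 = 0.02^2 = 0.0004
Step 2: da*^2 = (-0.84)^2 = 0.7056
Step 3: db*^2 = 1.77^2 = 3.1329
Step 4: Sum = 0.0004 + 0.7056 + 3.1329 = 3.8389
Step 5: Delta E = sqrt(3.8389) = 1.96

1.96 Delta E


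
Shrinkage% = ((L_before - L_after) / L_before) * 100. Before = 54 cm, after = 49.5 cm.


Formula: Shrinkage% = ((L_before - L_after) / L_before) * 100
Step 1: Shrinkage = 54 - 49.5 = 4.5 cm
Step 2: Shrinkage% = (4.5 / 54) * 100
Step 3: Shrinkage% = 0.083333 * 100 = 8.3333% ≈ 8.3%

8.3%


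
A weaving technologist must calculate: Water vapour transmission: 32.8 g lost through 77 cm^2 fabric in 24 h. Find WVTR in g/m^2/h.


Formula: WVTR = mass_loss / (area * time)
Step 1: Convert area: 77 cm^2 = 0.0077 m^2
Step 2: WVTR = 32.8 g / (0.0077 m^2 * 24 h)
Step 3: WVTR = 32.8 / 0.1848 = 177.5 g/m^2/h

177.5 g/m^2/h


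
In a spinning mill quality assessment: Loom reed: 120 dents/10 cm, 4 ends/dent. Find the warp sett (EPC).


Formula: EPC = (dents per 10 cm * ends per dent) / 10
Step 1: Total ends per 10 cm = 120 * 4 = 480
Step 2: EPC = 480 / 10 = 48.0 ends/cm

48.0 ends/cm


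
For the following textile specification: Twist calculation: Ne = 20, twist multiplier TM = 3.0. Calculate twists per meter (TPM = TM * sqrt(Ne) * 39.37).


Formula: TPM = TM * sqrt(Ne) * 39.37
Step 1: sqrt(Ne) = sqrt(20) = 4.4721
Step 2: TM * sqrt(Ne) = 3.0 * 4.4721 = 13.4163
Step 3: TPM = 13.4163 * 39.37 = 528 twists/m

528 twists/m


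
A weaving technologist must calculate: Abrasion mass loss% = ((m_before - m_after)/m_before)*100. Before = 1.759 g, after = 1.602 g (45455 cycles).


Formula: Mass loss% = ((m_before - m_after) / m_before) * 100
Step 1: Mass loss = 1.759 - 1.602 = 0.157 g
Step 2: Ratio = 0.157 / 1.759 = 0.0892553
Step 3: Mass loss% = 0.0892553 * 100 = 8.92553% ≈ 8.93%

8.93%


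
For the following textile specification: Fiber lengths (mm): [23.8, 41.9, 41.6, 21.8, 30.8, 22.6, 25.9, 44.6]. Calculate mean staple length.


Formula: Mean = sum of lengths / count
Sum = 23.8 + 41.9 + 41.6 + 21.8 + 30.8 + 22.6 + 25.9 + 44.6
Sum = 253.0 mm
Mean = 253.0 / 8 = 31.63 mm

31.63 mm


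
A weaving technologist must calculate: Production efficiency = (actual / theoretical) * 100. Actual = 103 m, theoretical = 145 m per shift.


Formula: Efficiency% = (Actual output / Theoretical output) * 100
Efficiency% = (103 / 145) * 100
Efficiency% = 0.710345 * 100 = 71.0345% ≈ 71.0%

71.0%


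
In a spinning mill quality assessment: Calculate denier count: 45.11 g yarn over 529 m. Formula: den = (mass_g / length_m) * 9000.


Formula: den = (mass_g / length_m) * 9000
Substituting: den = (45.11 / 529) * 9000
Intermediate: 45.11 / 529 = 0.0852741 g/m
den = 0.0852741 * 9000 = 767.5 denier

767.5 denier


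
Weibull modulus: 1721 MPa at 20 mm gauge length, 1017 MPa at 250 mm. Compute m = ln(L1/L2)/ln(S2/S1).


Formula: m = ln(L1/L2) / ln(S2/S1)
Step 1: ln(L1/L2) = ln(20/250) = -2.52573
Step 2: S2/S1 = 1017/1721 = 0.59094
Step 3: ln(S2/S1) = ln(0.59094) = -0.52604
Step 4: m = -2.52573 / -0.52604 = 4.80

4.80 (Weibull m)


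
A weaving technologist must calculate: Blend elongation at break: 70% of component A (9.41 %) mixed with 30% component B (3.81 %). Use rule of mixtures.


Formula: Blend property = (fraction_A * property_A) + (fraction_B * property_B)
Step 1: Contribution A = 70/100 * 9.41 % = 6.587 %
Step 2: Contribution B = 30/100 * 3.81 % = 1.143 %
Step 3: Blend elongation at break = 6.587 + 1.143 = 7.73 %

7.73 %


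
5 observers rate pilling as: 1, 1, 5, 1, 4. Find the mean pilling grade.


Formula: Mean = sum / count
Sum = 1 + 1 + 5 + 1 + 4 = 12
Mean = 12 / 5 = 2.4

2.4


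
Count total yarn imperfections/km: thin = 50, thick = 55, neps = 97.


Formula: Total = thin places + thick places + neps
Total = 50 + 55 + 97
Total = 202 imperfections/km

202 imperfections/km


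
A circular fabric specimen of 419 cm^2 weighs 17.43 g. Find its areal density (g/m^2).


Formula: GSM = mass_g / area_m2
Step 1: Convert area: 419 cm^2 = 419 / 10000 = 0.0419 m^2
Step 2: GSM = 17.43 g / 0.0419 m^2 = 416.0 g/m^2

416.0 g/m^2


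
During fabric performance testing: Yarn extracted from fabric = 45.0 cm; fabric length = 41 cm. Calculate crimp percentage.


Formula: Crimp% = ((L_yarn - L_fabric) / L_fabric) * 100
Step 1: Extension = 45.0 - 41 = 4.0 cm
Step 2: Crimp% = (4.0 / 41) * 100
Step 3: Crimp% = 0.097561 * 100 = 9.7561% ≈ 9.8%

9.8%


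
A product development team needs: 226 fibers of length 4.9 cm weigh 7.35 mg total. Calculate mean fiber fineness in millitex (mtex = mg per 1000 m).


Formula: fineness (mtex) = mass (mg) / total length (km) = (mass_mg / total_length_m) * 1000
Step 1: Convert fiber length: 4.9 cm = 0.049 m
Step 2: Total fiber length = 226 * 0.049 = 11.074 m
Step 3: Linear density = 7.35 mg / 11.074 m = 0.6637 mg/m
Step 4: fineness = 0.6637 * 1000 = 663.7 mtex

663.7 mtex


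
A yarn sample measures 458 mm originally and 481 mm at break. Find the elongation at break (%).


Formula: Elongation (%) = ((L_break - L0) / L0) * 100
Step 1: Extension = 481 - 458 = 23 mm
Step 2: Elongation = (23 / 458) * 100
Step 3: Elongation = 0.050218 * 100 = 5.0218% ≈ 5.0%

5.0%


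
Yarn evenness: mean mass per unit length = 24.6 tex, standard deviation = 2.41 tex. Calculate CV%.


Formula: CV% = (standard deviation / mean) * 100
Step 1: Ratio = 2.41 / 24.6 = 0.097967
Step 2: CV% = 0.097967 * 100 = 9.7967% ≈ 9.8%

9.8%


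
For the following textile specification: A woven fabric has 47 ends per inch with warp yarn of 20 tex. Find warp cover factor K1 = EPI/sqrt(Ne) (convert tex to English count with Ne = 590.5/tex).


Formula: K1 = EPI / sqrt(Ne), with Ne = 590.5 / tex_warp
Step 1: Ne = 590.5 / 20 = 29.525
Step 2: sqrt(Ne) = sqrt(29.525) = 5.4337
Step 3: K1 = 47 / 5.4337 = 8.6

8.6


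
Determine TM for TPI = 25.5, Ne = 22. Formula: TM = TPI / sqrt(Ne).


Formula: TM = TPI / sqrt(Ne)
Step 1: sqrt(Ne) = sqrt(22) = 4.6904
Step 2: TM = 25.5 / 4.6904 = 5.44

5.44 TM


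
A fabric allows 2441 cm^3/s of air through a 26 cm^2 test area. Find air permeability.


Formula: Air Permeability = Airflow / Test Area
AP = 2441 cm^3/s / 26 cm^2
AP = 93.9 cm^3/s/cm^2

93.9 cm^3/s/cm^2


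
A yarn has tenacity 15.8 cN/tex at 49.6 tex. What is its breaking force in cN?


Formula: Breaking force = Tenacity * Linear density
F = 15.8 cN/tex * 49.6 tex
F = 783.68 cN

783.68 cN


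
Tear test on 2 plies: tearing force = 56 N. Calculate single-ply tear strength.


Formula: Per-ply strength = Total force / Number of plies
Per-ply = 56 N / 2
Per-ply = 28 N

28 N


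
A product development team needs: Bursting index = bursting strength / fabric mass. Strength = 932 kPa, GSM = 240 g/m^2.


Formula: Bursting Index = Bursting Strength / Fabric GSM
BI = 932 kPa / 240 g/m^2
BI = 3.883 kPa/(g/m^2)

3.883 kPa/(g/m^2)


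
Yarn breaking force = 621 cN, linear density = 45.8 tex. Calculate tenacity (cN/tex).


Formula: Tenacity = Breaking force / Linear density
Tenacity = 621 cN / 45.8 tex
Tenacity = 13.56 cN/tex

13.56 cN/tex


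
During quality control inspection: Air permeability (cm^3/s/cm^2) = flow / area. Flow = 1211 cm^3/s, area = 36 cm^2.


Formula: Air Permeability = Airflow / Test Area
AP = 1211 cm^3/s / 36 cm^2
AP = 33.6 cm^3/s/cm^2

33.6 cm^3/s/cm^2


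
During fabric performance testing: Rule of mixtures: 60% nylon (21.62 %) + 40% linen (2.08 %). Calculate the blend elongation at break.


Formula: Blend property = (fraction_A * property_A) + (fraction_B * property_B)
Step 1: Contribution A = 60/100 * 21.62 % = 12.972 %
Step 2: Contribution B = 40/100 * 2.08 % = 0.832 %
Step 3: Blend elongation at break = 12.972 + 0.832 = 13.804 %

13.804 %


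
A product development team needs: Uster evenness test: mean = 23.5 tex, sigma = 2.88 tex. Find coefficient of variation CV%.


Formula: CV% = (standard deviation / mean) * 100
Step 1: Ratio = 2.88 / 23.5 = 0.122553
Step 2: CV% = 0.122553 * 100 = 12.2553% ≈ 12.3%

12.3%


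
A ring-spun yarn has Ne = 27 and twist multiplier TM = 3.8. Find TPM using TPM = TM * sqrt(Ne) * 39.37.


Formula: TPM = TM * sqrt(Ne) * 39.37
Step 1: sqrt(Ne) = sqrt(27) = 5.1962
Step 2: TM * sqrt(Ne) = 3.8 * 5.1962 = 19.7456
Step 3: TPM = 19.7456 * 39.37 = 777 twists/m

777 twists/m


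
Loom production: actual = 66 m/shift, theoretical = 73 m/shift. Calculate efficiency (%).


Formula: Efficiency% = (Actual output / Theoretical output) * 100
Efficiency% = (66 / 73) * 100
Efficiency% = 0.90411 * 100 = 90.411% ≈ 90.4%

90.4%


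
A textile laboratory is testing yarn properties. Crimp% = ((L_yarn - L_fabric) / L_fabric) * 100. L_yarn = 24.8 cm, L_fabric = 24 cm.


Formula: Crimp% = ((L_yarn - L_fabric) / L_fabric) * 100
Step 1: Extension = 24.8 - 24 = 0.8 cm
Step 2: Crimp% = (0.8 / 24) * 100
Step 3: Crimp% = 0.033333 * 100 = 3.3333% ≈ 3.3%

3.3%


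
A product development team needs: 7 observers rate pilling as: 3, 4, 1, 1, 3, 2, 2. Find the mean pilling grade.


Formula: Mean = sum / count
Sum = 3 + 4 + 1 + 1 + 3 + 2 + 2 = 16
Mean = 16 / 7 = 2.3

2.3


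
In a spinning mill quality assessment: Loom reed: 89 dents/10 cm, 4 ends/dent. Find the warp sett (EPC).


Formula: EPC = (dents per 10 cm * ends per dent) / 10
Step 1: Total ends per 10 cm = 89 * 4 = 356
Step 2: EPC = 356 / 10 = 35.6 ends/cm

35.6 ends/cm


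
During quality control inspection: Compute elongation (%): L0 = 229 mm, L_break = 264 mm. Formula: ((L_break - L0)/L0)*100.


Formula: Elongation (%) = ((L_break - L0) / L0) * 100
Step 1: Extension = 264 - 229 = 35 mm
Step 2: Elongation = (35 / 229) * 100
Step 3: Elongation = 0.152838 * 100 = 15.2838% ≈ 15.3%

15.3%


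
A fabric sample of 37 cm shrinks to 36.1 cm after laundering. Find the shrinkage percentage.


Formula: Shrinkage% = ((L_before - L_after) / L_before) * 100
Step 1: Shrinkage = 37 - 36.1 = 0.9 cm
Step 2: Shrinkage% = (0.9 / 37) * 100
Step 3: Shrinkage% = 0.024324 * 100 = 2.4324% ≈ 2.4%

2.4%


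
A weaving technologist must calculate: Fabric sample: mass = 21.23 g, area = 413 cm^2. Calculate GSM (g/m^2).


Formula: GSM = mass_g / area_m2
Step 1: Convert area: 413 cm^2 = 413 / 10000 = 0.0413 m^2
Step 2: GSM = 21.23 g / 0.0413 m^2 = 514.0 g/m^2

514.0 g/m^2


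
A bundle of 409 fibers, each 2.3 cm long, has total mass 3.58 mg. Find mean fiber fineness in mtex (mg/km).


Formula: fineness (mtex) = mass (mg) / total length (km) = (mass_mg / total_length_m) * 1000
Step 1: Convert fiber length: 2.3 cm = 0.023 m
Step 2: Total fiber length = 409 * 0.023 = 9.407 m
Step 3: Linear density = 3.58 mg / 9.407 m = 0.3806 mg/m
Step 4: fineness = 0.3806 * 1000 = 380.6 mtex

380.6 mtex


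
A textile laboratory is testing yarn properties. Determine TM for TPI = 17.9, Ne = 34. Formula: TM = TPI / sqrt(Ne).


Formula: TM = TPI / sqrt(Ne)
Step 1: sqrt(Ne) = sqrt(34) = 5.831
Step 2: TM = 17.9 / 5.831 = 3.07

3.07 TM


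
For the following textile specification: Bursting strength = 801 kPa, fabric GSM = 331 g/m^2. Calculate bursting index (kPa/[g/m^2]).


Formula: Bursting Index = Bursting Strength / Fabric GSM
BI = 801 kPa / 331 g/m^2
BI = 2.420 kPa/(g/m^2)

2.420 kPa/(g/m^2)


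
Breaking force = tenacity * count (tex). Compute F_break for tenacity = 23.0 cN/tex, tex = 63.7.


Formula: Breaking force = Tenacity * Linear density
F = 23.0 cN/tex * 63.7 tex
F = 1465.10 cN

1465.10 cN


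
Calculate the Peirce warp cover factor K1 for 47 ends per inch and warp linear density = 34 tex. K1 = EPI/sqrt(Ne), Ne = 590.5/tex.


Formula: K1 = EPI / sqrt(Ne), with Ne = 590.5 / tex_warp
Step 1: Ne = 590.5 / 34 = 17.368
Step 2: sqrt(Ne) = sqrt(17.368) = 4.1675
Step 3: K1 = 47 / 4.1675 = 11.3

11.3


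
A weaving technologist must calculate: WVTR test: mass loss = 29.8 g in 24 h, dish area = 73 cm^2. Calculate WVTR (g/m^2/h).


Formula: WVTR = mass_loss / (area * time)
Step 1: Convert area: 73 cm^2 = 0.0073 m^2
Step 2: WVTR = 29.8 g / (0.0073 m^2 * 24 h)
Step 3: WVTR = 29.8 / 0.1752 = 170.1 g/m^2/h

170.1 g/m^2/h


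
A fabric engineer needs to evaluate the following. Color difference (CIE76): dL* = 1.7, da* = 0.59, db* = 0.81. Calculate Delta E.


Formula: Delta E = sqrt(dL*^2 + da*^2 + db*^2)
Step 1: dL*^2 = 1.7^2 = 2.89
Step 2: da*^2 = 0.59^2 = 0.3481
Step 3: db*^2 = 0.81^2 = 0.6561
Step 4: Sum = 2.89 + 0.3481 + 0.6561 = 3.8942
Step 5: Delta E = sqrt(3.8942) = 1.97

1.97 Delta E


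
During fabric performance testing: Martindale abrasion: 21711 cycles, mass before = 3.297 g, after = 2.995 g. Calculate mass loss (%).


Formula: Mass loss% = ((m_before - m_after) / m_before) * 100
Step 1: Mass loss = 3.297 - 2.995 = 0.302 g
Step 2: Ratio = 0.302 / 3.297 = 0.0915984
Step 3: Mass loss% = 0.0915984 * 100 = 9.15984% ≈ 9.16%

9.16%


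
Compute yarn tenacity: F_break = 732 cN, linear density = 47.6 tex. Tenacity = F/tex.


Formula: Tenacity = Breaking force / Linear density
Tenacity = 732 cN / 47.6 tex
Tenacity = 15.38 cN/tex

15.38 cN/tex


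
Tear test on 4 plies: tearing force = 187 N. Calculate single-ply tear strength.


Formula: Per-ply strength = Total force / Number of plies
Per-ply = 187 N / 4
Per-ply = 46.75 N

46.75 N


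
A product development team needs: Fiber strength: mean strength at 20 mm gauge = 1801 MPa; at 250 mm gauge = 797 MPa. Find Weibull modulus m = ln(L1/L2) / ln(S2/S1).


Formula: m = ln(L1/L2) / ln(S2/S1)
Step 1: ln(L1/L2) = ln(20/250) = -2.52573
Step 2: S2/S1 = 797/1801 = 0.44253
Step 3: ln(S2/S1) = ln(0.44253) = -0.81525
Step 4: m = -2.52573 / -0.81525 = 3.10

3.10 (Weibull m)


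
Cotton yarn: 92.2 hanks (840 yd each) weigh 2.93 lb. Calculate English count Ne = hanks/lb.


Formula: Ne = hanks / mass_lb
Substituting: Ne = 92.2 / 2.93
Ne = 31.5

31.5 Ne


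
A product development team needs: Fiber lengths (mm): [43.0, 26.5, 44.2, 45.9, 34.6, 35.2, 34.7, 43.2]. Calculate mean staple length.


Formula: Mean = sum of lengths / count
Sum = 43.0 + 26.5 + 44.2 + 45.9 + 34.6 + 35.2 + 34.7 + 43.2
Sum = 307.3 mm
Mean = 307.3 / 8 = 38.41 mm

38.41 mm


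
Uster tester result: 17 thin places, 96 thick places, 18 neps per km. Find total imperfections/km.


Formula: Total = thin places + thick places + neps
Total = 17 + 96 + 18
Total = 131 imperfections/km

131 imperfections/km


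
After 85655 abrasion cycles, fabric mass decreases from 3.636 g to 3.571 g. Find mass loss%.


Formula: Mass loss% = ((m_before - m_after) / m_before) * 100
Step 1: Mass loss = 3.636 - 3.571 = 0.065 g
Step 2: Ratio = 0.065 / 3.636 = 0.0178768
Step 3: Mass loss% = 0.0178768 * 100 = 1.78768% ≈ 1.79%

1.79%


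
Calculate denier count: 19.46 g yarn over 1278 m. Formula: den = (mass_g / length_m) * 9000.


Formula: den = (mass_g / length_m) * 9000
Substituting: den = (19.46 / 1278) * 9000
Intermediate: 19.46 / 1278 = 0.01522692 g/m
den = 0.01522692 * 9000 = 137.0 denier

137.0 denier


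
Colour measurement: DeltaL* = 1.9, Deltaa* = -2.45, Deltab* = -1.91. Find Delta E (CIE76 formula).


Formula: Delta E = sqrt(dL*^2 + da*^2 + db*^2)
Step 1: dL*^2 = 1.9^2 = 3.61
Step 2: da*^2 = (-2.45)^2 = 6.0025
Step 3: db*^2 = (-1.91)^2 = 3.6481
Step 4: Sum = 3.61 + 6.0025 + 3.6481 = 13.2606
Step 5: Delta E = sqrt(13.2606) = 3.64

3.64 Delta E


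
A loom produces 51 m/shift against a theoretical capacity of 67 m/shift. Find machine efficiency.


Formula: Efficiency% = (Actual output / Theoretical output) * 100
Efficiency% = (51 / 67) * 100
Efficiency% = 0.761194 * 100 = 76.1194% ≈ 76.1%

76.1%


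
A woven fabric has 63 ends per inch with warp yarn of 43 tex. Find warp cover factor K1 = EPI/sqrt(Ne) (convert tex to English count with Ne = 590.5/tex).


Formula: K1 = EPI / sqrt(Ne), with Ne = 590.5 / tex_warp
Step 1: Ne = 590.5 / 43 = 13.733
Step 2: sqrt(Ne) = sqrt(13.733) = 3.7058
Step 3: K1 = 63 / 3.7058 = 17.0

17.0


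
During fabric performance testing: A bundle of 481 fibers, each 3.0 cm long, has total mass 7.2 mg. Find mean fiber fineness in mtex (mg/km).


Formula: fineness (mtex) = mass (mg) / total length (km) = (mass_mg / total_length_m) * 1000
Step 1: Convert fiber length: 3.0 cm = 0.03 m
Step 2: Total fiber length = 481 * 0.03 = 14.43 m
Step 3: Linear density = 7.2 mg / 14.43 m = 0.4990 mg/m
Step 4: fineness = 0.4990 * 1000 = 499.0 mtex

499.0 mtex


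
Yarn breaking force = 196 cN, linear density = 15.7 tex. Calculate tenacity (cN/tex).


Formula: Tenacity = Breaking force / Linear density
Tenacity = 196 cN / 15.7 tex
Tenacity = 12.48 cN/tex

12.48 cN/tex


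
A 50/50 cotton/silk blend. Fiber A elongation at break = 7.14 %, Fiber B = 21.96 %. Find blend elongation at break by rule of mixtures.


Formula: Blend property = (fraction_A * property_A) + (fraction_B * property_B)
Step 1: Contribution A = 50/100 * 7.14 % = 3.57 %
Step 2: Contribution B = 50/100 * 21.96 % = 10.98 %
Step 3: Blend elongation at break = 3.57 + 10.98 = 14.55 %

14.55 %


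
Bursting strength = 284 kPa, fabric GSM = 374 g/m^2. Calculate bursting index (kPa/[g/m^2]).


Formula: Bursting Index = Bursting Strength / Fabric GSM
BI = 284 kPa / 374 g/m^2
BI = 0.759 kPa/(g/m^2)

0.759 kPa/(g/m^2)


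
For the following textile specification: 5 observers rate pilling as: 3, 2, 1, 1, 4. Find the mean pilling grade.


Formula: Mean = sum / count
Sum = 3 + 2 + 1 + 1 + 4 = 11
Mean = 11 / 5 = 2.2

2.2


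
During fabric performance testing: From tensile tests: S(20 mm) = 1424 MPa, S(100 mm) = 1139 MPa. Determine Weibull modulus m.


Formula: m = ln(L1/L2) / ln(S2/S1)
Step 1: ln(L1/L2) = ln(20/100) = -1.60944
Step 2: S2/S1 = 1139/1424 = 0.79986
Step 3: ln(S2/S1) = ln(0.79986) = -0.22332
Step 4: m = -1.60944 / -0.22332 = 7.21

7.21 (Weibull m)


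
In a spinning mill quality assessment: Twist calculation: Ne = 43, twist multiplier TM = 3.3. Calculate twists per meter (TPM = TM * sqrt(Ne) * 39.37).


Formula: TPM = TM * sqrt(Ne) * 39.37
Step 1: sqrt(Ne) = sqrt(43) = 6.5574
Step 2: TM * sqrt(Ne) = 3.3 * 6.5574 = 21.6394
Step 3: TPM = 21.6394 * 39.37 = 852 twists/m

852 twists/m


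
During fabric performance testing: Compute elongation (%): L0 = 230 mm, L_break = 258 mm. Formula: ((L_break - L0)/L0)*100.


Formula: Elongation (%) = ((L_break - L0) / L0) * 100
Step 1: Extension = 258 - 230 = 28 mm
Step 2: Elongation = (28 / 230) * 100
Step 3: Elongation = 0.121739 * 100 = 12.1739% ≈ 12.2%

12.2%


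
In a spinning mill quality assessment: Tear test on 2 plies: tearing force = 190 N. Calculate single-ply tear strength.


Formula: Per-ply strength = Total force / Number of plies
Per-ply = 190 N / 2
Per-ply = 95 N

95 N


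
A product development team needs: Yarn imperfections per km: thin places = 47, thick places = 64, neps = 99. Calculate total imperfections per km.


Formula: Total = thin places + thick places + neps
Total = 47 + 64 + 99
Total = 210 imperfections/km

210 imperfections/km


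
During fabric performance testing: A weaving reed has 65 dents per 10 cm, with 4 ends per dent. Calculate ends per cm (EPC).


Formula: EPC = (dents per 10 cm * ends per dent) / 10
Step 1: Total ends per 10 cm = 65 * 4 = 260
Step 2: EPC = 260 / 10 = 26.0 ends/cm

26.0 ends/cm


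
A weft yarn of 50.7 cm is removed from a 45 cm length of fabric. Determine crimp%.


Formula: Crimp% = ((L_yarn - L_fabric) / L_fabric) * 100
Step 1: Extension = 50.7 - 45 = 5.7 cm
Step 2: Crimp% = (5.7 / 45) * 100
Step 3: Crimp% = 0.126667 * 100 = 12.6667% ≈ 12.7%

12.7%


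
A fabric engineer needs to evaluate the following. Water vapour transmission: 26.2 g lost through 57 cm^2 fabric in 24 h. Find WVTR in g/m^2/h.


Formula: WVTR = mass_loss / (area * time)
Step 1: Convert area: 57 cm^2 = 0.0057 m^2
Step 2: WVTR = 26.2 g / (0.0057 m^2 * 24 h)
Step 3: WVTR = 26.2 / 0.1368 = 191.5 g/m^2/h

191.5 g/m^2/h


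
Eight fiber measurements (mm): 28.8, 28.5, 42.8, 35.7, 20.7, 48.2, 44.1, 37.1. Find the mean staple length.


Formula: Mean = sum of lengths / count
Sum = 28.8 + 28.5 + 42.8 + 35.7 + 20.7 + 48.2 + 44.1 + 37.1
Sum = 285.9 mm
Mean = 285.9 / 8 = 35.74 mm

35.74 mm


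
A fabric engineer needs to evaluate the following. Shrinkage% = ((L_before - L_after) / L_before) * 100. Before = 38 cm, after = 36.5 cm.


Formula: Shrinkage% = ((L_before - L_after) / L_before) * 100
Step 1: Shrinkage = 38 - 36.5 = 1.5 cm
Step 2: Shrinkage% = (1.5 / 38) * 100
Step 3: Shrinkage% = 0.039474 * 100 = 3.9474% ≈ 3.9%

3.9%


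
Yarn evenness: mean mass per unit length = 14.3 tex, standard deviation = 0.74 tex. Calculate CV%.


Formula: CV% = (standard deviation / mean) * 100
Step 1: Ratio = 0.74 / 14.3 = 0.051748
Step 2: CV% = 0.051748 * 100 = 5.1748% ≈ 5.2%

5.2%


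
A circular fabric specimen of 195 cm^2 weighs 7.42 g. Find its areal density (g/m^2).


Formula: GSM = mass_g / area_m2
Step 1: Convert area: 195 cm^2 = 195 / 10000 = 0.0195 m^2
Step 2: GSM = 7.42 g / 0.0195 m^2 = 380.5 g/m^2

380.5 g/m^2


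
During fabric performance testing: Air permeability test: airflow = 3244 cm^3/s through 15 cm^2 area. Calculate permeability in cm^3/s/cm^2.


Formula: Air Permeability = Airflow / Test Area
AP = 3244 cm^3/s / 15 cm^2
AP = 216.3 cm^3/s/cm^2

216.3 cm^3/s/cm^2


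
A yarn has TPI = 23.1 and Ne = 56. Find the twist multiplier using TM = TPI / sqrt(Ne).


Formula: TM = TPI / sqrt(Ne)
Step 1: sqrt(Ne) = sqrt(56) = 7.4833
Step 2: TM = 23.1 / 7.4833 = 3.09

3.09 TM


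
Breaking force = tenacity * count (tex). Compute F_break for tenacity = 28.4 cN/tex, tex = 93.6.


Formula: Breaking force = Tenacity * Linear density
F = 28.4 cN/tex * 93.6 tex
F = 2658.24 cN

2658.24 cN


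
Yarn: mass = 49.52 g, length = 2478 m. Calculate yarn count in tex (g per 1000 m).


Formula: Tex = (mass_g / length_m) * 1000
Substituting: Tex = (49.52 / 2478) * 1000
Intermediate: 49.52 / 2478 = 0.01998386 g/m
Tex = 0.01998386 * 1000 = 19.98 tex

19.98 tex


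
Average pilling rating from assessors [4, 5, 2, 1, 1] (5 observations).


Formula: Mean = sum / count
Sum = 4 + 5 + 2 + 1 + 1 = 13
Mean = 13 / 5 = 2.6

2.6


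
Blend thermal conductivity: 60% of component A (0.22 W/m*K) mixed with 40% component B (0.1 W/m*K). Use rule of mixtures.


Formula: Blend property = (fraction_A * property_A) + (fraction_B * property_B)
Step 1: Contribution A = 60/100 * 0.22 W/m*K = 0.132 W/m*K
Step 2: Contribution B = 40/100 * 0.1 W/m*K = 0.04 W/m*K
Step 3: Blend thermal conductivity = 0.132 + 0.04 = 0.172 W/m*K

0.172 W/m*K


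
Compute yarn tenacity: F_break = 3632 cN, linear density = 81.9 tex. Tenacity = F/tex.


Formula: Tenacity = Breaking force / Linear density
Tenacity = 3632 cN / 81.9 tex
Tenacity = 44.35 cN/tex

44.35 cN/tex


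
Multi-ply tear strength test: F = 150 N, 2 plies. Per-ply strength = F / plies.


Formula: Per-ply strength = Total force / Number of plies
Per-ply = 150 N / 2
Per-ply = 75 N

75 N


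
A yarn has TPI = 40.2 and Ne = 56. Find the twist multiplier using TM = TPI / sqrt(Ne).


Formula: TM = TPI / sqrt(Ne)
Step 1: sqrt(Ne) = sqrt(56) = 7.4833
Step 2: TM = 40.2 / 7.4833 = 5.37

5.37 TM


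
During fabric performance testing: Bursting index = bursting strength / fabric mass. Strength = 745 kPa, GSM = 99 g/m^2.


Formula: Bursting Index = Bursting Strength / Fabric GSM
BI = 745 kPa / 99 g/m^2
BI = 7.525 kPa/(g/m^2)

7.525 kPa/(g/m^2)


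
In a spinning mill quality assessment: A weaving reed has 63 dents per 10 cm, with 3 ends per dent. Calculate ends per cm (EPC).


Formula: EPC = (dents per 10 cm * ends per dent) / 10
Step 1: Total ends per 10 cm = 63 * 3 = 189
Step 2: EPC = 189 / 10 = 18.9 ends/cm

18.9 ends/cm


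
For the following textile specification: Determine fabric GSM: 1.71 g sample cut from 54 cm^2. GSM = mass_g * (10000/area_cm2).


Formula: GSM = mass_g / area_m2
Step 1: Convert area: 54 cm^2 = 54 / 10000 = 0.0054 m^2
Step 2: GSM = 1.71 g / 0.0054 m^2 = 316.7 g/m^2

316.7 g/m^2


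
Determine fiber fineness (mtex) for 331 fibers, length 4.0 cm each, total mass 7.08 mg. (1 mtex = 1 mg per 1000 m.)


Formula: fineness (mtex) = mass (mg) / total length (km) = (mass_mg / total_length_m) * 1000
Step 1: Convert fiber length: 4.0 cm = 0.04 m
Step 2: Total fiber length = 331 * 0.04 = 13.24 m
Step 3: Linear density = 7.08 mg / 13.24 m = 0.5347 mg/m
Step 4: fineness = 0.5347 * 1000 = 534.7 mtex

534.7 mtex


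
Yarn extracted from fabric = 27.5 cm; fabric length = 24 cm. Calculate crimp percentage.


Formula: Crimp% = ((L_yarn - L_fabric) / L_fabric) * 100
Step 1: Extension = 27.5 - 24 = 3.5 cm
Step 2: Crimp% = (3.5 / 24) * 100
Step 3: Crimp% = 0.145833 * 100 = 14.5833% ≈ 14.6%

14.6%


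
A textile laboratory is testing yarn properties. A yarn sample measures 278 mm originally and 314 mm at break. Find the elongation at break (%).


Formula: Elongation (%) = ((L_break - L0) / L0) * 100
Step 1: Extension = 314 - 278 = 36 mm
Step 2: Elongation = (36 / 278) * 100
Step 3: Elongation = 0.129496 * 100 = 12.9496% ≈ 12.9%

12.9%


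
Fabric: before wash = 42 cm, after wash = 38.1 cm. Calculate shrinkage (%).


Formula: Shrinkage% = ((L_before - L_after) / L_before) * 100
Step 1: Shrinkage = 42 - 38.1 = 3.9 cm
Step 2: Shrinkage% = (3.9 / 42) * 100
Step 3: Shrinkage% = 0.092857 * 100 = 9.2857% ≈ 9.3%

9.3%


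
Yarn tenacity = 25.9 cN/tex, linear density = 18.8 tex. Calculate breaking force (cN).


Formula: Breaking force = Tenacity * Linear density
F = 25.9 cN/tex * 18.8 tex
F = 486.92 cN

486.92 cN


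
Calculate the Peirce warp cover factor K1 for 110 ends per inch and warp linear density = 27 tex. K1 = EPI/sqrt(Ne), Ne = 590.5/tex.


Formula: K1 = EPI / sqrt(Ne), with Ne = 590.5 / tex_warp
Step 1: Ne = 590.5 / 27 = 21.87
Step 2: sqrt(Ne) = sqrt(21.87) = 4.6765
Step 3: K1 = 110 / 4.6765 = 23.5

23.5


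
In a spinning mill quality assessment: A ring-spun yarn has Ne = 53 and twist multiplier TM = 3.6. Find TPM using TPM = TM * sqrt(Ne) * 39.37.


Formula: TPM = TM * sqrt(Ne) * 39.37
Step 1: sqrt(Ne) = sqrt(53) = 7.2801
Step 2: TM * sqrt(Ne) = 3.6 * 7.2801 = 26.2084
Step 3: TPM = 26.2084 * 39.37 = 1032 twists/m

1032 twists/m


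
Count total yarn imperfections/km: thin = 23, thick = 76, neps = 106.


Formula: Total = thin places + thick places + neps
Total = 23 + 76 + 106
Total = 205 imperfections/km

205 imperfections/km


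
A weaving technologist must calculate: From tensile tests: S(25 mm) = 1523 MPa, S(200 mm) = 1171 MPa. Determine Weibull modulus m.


Formula: m = ln(L1/L2) / ln(S2/S1)
Step 1: ln(L1/L2) = ln(25/200) = -2.07944
Step 2: S2/S1 = 1171/1523 = 0.76888
Step 3: ln(S2/S1) = ln(0.76888) = -0.26282
Step 4: m = -2.07944 / -0.26282 = 7.91

7.91 (Weibull m)


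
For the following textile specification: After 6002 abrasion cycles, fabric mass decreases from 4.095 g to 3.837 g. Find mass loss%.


Formula: Mass loss% = ((m_before - m_after) / m_before) * 100
Step 1: Mass loss = 4.095 - 3.837 = 0.258 g
Step 2: Ratio = 0.258 / 4.095 = 0.0630037
Step 3: Mass loss% = 0.0630037 * 100 = 6.30037% ≈ 6.30%

6.30%


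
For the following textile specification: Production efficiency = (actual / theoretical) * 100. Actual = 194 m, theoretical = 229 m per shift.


Formula: Efficiency% = (Actual output / Theoretical output) * 100
Efficiency% = (194 / 229) * 100
Efficiency% = 0.847162 * 100 = 84.7162% ≈ 84.7%

84.7%


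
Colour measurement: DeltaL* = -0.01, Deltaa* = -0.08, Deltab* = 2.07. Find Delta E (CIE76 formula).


Formula: Delta E = sqrt(dL*^2 + da*^2 + db*^2)
Step 1: dL*^2 = (-0.01)^2 = 0.0001
Step 2: da*^2 = (-0.08)^2 = 0.0064
Step 3: db*^2 = 2.07^2 = 4.2849
Step 4: Sum = 0.0001 + 0.0064 + 4.2849 = 4.2914
Step 5: Delta E = sqrt(4.2914) = 2.07

2.07 Delta E


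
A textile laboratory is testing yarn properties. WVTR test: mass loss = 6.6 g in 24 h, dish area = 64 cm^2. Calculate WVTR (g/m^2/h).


Formula: WVTR = mass_loss / (area * time)
Step 1: Convert area: 64 cm^2 = 0.0064 m^2
Step 2: WVTR = 6.6 g / (0.0064 m^2 * 24 h)
Step 3: WVTR = 6.6 / 0.1536 = 43.0 g/m^2/h

43.0 g/m^2/h


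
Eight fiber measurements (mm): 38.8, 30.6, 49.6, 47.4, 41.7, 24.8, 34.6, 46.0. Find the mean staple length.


Formula: Mean = sum of lengths / count
Sum = 38.8 + 30.6 + 49.6 + 47.4 + 41.7 + 24.8 + 34.6 + 46.0
Sum = 313.5 mm
Mean = 313.5 / 8 = 39.19 mm

39.19 mm


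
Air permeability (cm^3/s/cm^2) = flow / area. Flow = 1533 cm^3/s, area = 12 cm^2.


Formula: Air Permeability = Airflow / Test Area
AP = 1533 cm^3/s / 12 cm^2
AP = 127.8 cm^3/s/cm^2

127.8 cm^3/s/cm^2


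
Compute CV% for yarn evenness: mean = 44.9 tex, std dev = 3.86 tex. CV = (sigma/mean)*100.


Formula: CV% = (standard deviation / mean) * 100
Step 1: Ratio = 3.86 / 44.9 = 0.085969
Step 2: CV% = 0.085969 * 100 = 8.5969% ≈ 8.6%

8.6%


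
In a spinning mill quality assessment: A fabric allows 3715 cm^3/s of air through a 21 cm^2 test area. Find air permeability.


Formula: Air Permeability = Airflow / Test Area
AP = 3715 cm^3/s / 21 cm^2
AP = 176.9 cm^3/s/cm^2

176.9 cm^3/s/cm^2


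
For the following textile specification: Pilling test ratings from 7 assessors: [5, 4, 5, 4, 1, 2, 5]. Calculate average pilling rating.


Formula: Mean = sum / count
Sum = 5 + 4 + 5 + 4 + 1 + 2 + 5 = 26
Mean = 26 / 7 = 3.7

3.7


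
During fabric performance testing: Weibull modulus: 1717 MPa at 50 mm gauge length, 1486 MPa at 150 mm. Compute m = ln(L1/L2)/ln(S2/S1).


Formula: m = ln(L1/L2) / ln(S2/S1)
Step 1: ln(L1/L2) = ln(50/150) = -1.09861
Step 2: S2/S1 = 1486/1717 = 0.86546
Step 3: ln(S2/S1) = ln(0.86546) = -0.14449
Step 4: m = -1.09861 / -0.14449 = 7.60

7.60 (Weibull m)


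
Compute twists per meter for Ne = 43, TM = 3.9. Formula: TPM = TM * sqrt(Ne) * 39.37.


Formula: TPM = TM * sqrt(Ne) * 39.37
Step 1: sqrt(Ne) = sqrt(43) = 6.5574
Step 2: TM * sqrt(Ne) = 3.9 * 6.5574 = 25.5739
Step 3: TPM = 25.5739 * 39.37 = 1007 twists/m

1007 twists/m


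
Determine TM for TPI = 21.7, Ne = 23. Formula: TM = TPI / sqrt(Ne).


Formula: TM = TPI / sqrt(Ne)
Step 1: sqrt(Ne) = sqrt(23) = 4.7958
Step 2: TM = 21.7 / 4.7958 = 4.52

4.52 TM


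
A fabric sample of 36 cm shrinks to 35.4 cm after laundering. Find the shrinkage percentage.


Formula: Shrinkage% = ((L_before - L_after) / L_before) * 100
Step 1: Shrinkage = 36 - 35.4 = 0.6 cm
Step 2: Shrinkage% = (0.6 / 36) * 100
Step 3: Shrinkage% = 0.016667 * 100 = 1.6667% ≈ 1.7%

1.7%
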